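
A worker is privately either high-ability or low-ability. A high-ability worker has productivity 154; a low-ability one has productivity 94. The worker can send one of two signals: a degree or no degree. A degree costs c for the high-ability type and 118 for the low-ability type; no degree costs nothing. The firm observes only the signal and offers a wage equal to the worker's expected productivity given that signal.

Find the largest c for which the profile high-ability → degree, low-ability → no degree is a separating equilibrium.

60

Under separation: degree → high-ability (pays 154); no degree → low-ability (pays 94).
Low-ability: 94 − 0 = 94 ≥ 154 − 118 = 36. Holds regardless of c. ✓
High-ability: 154 − c ≥ 94 − 0, so c ≤ 154 − 94 = 60.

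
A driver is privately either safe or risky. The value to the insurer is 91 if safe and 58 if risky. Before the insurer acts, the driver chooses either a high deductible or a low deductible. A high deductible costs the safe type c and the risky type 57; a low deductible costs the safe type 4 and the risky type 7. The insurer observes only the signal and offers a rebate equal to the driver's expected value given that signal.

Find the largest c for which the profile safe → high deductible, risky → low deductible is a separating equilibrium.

Under separation: high deductible → safe (pays 91); low deductible → risky (pays 58).
Risky: 58 − 7 = 51 ≥ 91 − 57 = 34. Holds regardless of c. ✓
Safe: 91 − c ≥ 58 − 4, so c ≤ 91 − 54 = 37.

37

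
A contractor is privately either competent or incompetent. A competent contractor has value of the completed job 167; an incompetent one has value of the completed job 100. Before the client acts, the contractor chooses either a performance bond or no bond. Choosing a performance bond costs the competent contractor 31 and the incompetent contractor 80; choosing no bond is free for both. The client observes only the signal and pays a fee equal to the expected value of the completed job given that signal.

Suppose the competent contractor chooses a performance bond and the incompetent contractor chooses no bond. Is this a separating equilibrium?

Yes

If types separate, bond earns payment 167 and no bond earns 100.
Competent: bond gives 167 − 31 = 136; no bond gives 100 − 0 = 100. No deviation. ✓
Incompetent: no bond gives 100 − 0 = 100; bond gives 167 − 80 = 87. No deviation. ✓
Both incentive constraints hold.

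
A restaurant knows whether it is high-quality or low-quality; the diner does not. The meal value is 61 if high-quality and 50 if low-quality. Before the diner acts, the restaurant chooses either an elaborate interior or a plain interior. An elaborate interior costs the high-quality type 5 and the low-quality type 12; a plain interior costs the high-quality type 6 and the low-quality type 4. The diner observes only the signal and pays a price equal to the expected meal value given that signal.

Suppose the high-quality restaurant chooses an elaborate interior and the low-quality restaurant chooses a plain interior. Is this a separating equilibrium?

No

Under separation the diner infers type exactly: elaborate interior → high-quality (pays 61), plain interior → low-quality (pays 50).
High-quality: elaborate interior gives 61 − 5 = 56; plain interior gives 50 − 6 = 44. No deviation. ✓
Low-quality: plain interior gives 50 − 4 = 46; elaborate interior gives 61 − 12 = 49. Would deviate. ✗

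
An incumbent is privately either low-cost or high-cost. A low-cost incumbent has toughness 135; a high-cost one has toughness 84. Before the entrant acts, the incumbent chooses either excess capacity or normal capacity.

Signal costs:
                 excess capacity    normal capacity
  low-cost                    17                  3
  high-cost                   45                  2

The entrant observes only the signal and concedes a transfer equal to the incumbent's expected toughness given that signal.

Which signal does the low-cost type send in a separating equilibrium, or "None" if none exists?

None

Try low-cost → excess capacity, high-cost → normal capacity:
  If types separate, excess capacity earns payment 135 and normal capacity earns 84.
  Low-cost: excess capacity gives 135 − 17 = 118; normal capacity gives 84 − 3 = 81. No deviation. ✓
  High-cost: normal capacity gives 84 − 2 = 82; excess capacity gives 135 − 45 = 90. Would deviate. ✗
Try low-cost → normal capacity, high-cost → excess capacity:
  If types separate, normal capacity earns payment 135 and excess capacity earns 84.
  Low-cost: normal capacity gives 135 − 3 = 132; excess capacity gives 84 − 17 = 67. No deviation. ✓
  High-cost: excess capacity gives 84 − 45 = 39; normal capacity gives 135 − 2 = 133. Would deviate. ✗
Neither assignment is incentive-compatible.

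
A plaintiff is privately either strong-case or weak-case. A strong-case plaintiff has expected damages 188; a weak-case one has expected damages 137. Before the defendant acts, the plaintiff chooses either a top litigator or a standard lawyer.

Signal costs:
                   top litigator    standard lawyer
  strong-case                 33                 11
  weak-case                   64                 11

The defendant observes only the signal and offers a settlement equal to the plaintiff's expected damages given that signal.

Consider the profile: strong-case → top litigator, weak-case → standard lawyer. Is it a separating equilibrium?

If types separate, top litigator earns payment 188 and standard lawyer earns 137.
Strong-case: top litigator gives 188 − 33 = 155; standard lawyer gives 137 − 11 = 126. No deviation. ✓
Weak-case: standard lawyer gives 137 − 11 = 126; top litigator gives 188 − 64 = 124. No deviation. ✓
Both incentive constraints hold.

Yes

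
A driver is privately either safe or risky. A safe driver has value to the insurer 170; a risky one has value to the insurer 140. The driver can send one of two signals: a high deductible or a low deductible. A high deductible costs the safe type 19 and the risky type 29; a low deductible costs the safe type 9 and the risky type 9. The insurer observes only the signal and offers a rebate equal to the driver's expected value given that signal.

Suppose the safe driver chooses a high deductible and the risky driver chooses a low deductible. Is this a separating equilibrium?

Under separation the insurer infers type exactly: high deductible → safe (pays 170), low deductible → risky (pays 140).
Safe: high deductible gives 170 − 19 = 151; low deductible gives 140 − 9 = 131. No deviation. ✓
Risky: low deductible gives 140 − 9 = 131; high deductible gives 170 − 29 = 141. Would deviate. ✗

No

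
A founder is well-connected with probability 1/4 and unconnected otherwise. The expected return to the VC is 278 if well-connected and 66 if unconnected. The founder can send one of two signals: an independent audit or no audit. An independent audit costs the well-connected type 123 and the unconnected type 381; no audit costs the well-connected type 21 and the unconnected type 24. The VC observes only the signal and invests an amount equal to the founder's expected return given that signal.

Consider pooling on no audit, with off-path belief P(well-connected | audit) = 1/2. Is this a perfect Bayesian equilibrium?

Yes

At the pooled signal (no audit) the VC holds the prior 1/4 and pays 1/4·278 + 3/4·66 = 119. Off-path (audit) belief 1/2 gives 1/2·278 + 1/2·66 = 172.
Well-connected: no audit gives 119 − 21 = 98; audit gives 172 − 123 = 49. Stays. ✓
Unconnected: no audit gives 119 − 24 = 95; audit gives 172 − 381 = -209. Stays. ✓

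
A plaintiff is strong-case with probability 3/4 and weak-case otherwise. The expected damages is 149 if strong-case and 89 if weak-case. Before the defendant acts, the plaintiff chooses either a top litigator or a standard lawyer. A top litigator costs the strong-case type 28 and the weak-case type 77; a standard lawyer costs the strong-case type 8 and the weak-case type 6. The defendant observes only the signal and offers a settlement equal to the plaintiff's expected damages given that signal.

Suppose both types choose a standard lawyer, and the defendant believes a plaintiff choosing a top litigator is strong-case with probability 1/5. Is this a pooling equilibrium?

Yes

On the equilibrium path (standard lawyer) the defendant holds the prior 3/4 and pays 3/4·149 + 1/4·89 = 134. Off-path (top litigator) belief 1/5 gives 1/5·149 + 4/5·89 = 101.
Strong-case: standard lawyer gives 134 − 8 = 126; top litigator gives 101 − 28 = 73. Stays. ✓
Weak-case: standard lawyer gives 134 − 6 = 128; top litigator gives 101 − 77 = 24. Stays. ✓
Beliefs are Bayes-consistent on-path and both types best-respond.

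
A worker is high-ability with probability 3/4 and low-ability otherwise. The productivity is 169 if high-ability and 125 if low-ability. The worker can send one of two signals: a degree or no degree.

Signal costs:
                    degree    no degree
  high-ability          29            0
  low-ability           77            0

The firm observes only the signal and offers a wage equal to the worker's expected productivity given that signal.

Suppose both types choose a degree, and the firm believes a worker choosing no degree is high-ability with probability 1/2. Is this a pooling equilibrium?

No

At the pooled signal (degree) the firm holds the prior 3/4 and pays 3/4·169 + 1/4·125 = 158. Off-path (no degree) belief 1/2 gives 1/2·169 + 1/2·125 = 147.
High-ability: degree gives 158 − 29 = 129; no degree gives 147 − 0 = 147. Deviates. ✗
Low-ability: degree gives 158 − 77 = 81; no degree gives 147 − 0 = 147. Deviates. ✗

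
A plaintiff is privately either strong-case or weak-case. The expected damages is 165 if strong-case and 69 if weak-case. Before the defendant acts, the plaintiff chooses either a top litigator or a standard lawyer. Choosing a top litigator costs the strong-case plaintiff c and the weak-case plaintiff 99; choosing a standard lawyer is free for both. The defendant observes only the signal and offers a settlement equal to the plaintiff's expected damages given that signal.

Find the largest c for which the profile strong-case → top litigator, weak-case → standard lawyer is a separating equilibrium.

96

Under separation: top litigator → strong-case (pays 165); standard lawyer → weak-case (pays 69).
Weak-case: 69 − 0 = 69 ≥ 165 − 99 = 66. Holds regardless of c. ✓
Strong-case: 165 − c ≥ 69 − 0, so c ≤ 165 − 69 = 96.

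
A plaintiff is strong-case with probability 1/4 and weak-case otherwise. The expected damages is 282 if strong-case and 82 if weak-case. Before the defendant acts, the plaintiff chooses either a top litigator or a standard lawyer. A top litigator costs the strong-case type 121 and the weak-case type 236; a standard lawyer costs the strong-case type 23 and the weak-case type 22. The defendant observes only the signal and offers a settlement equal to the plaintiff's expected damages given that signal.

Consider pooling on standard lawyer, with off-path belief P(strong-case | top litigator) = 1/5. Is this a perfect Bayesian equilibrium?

Yes

At the pooled signal (standard lawyer) the defendant holds the prior 1/4 and pays 1/4·282 + 3/4·82 = 132. Off-path (top litigator) belief 1/5 gives 1/5·282 + 4/5·82 = 122.
Strong-case: standard lawyer gives 132 − 23 = 109; top litigator gives 122 − 121 = 1. Stays. ✓
Weak-case: standard lawyer gives 132 − 22 = 110; top litigator gives 122 − 236 = -114. Stays. ✓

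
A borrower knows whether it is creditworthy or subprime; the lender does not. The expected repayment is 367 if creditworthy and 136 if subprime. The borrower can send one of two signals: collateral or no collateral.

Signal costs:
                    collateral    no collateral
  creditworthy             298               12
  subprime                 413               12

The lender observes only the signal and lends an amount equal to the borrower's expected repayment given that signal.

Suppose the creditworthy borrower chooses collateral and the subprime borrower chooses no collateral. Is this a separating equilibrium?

No

If types separate, collateral earns payment 367 and no collateral earns 136.
Creditworthy: collateral gives 367 − 298 = 69; no collateral gives 136 − 12 = 124. Would deviate. ✗
Subprime: no collateral gives 136 − 12 = 124; collateral gives 367 − 413 = -46. No deviation. ✓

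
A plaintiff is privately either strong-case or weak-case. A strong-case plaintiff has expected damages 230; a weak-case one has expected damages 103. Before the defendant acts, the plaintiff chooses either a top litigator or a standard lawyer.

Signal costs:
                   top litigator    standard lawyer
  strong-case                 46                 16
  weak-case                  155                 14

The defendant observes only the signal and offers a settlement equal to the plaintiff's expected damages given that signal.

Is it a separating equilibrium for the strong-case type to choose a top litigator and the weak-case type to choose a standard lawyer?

Yes

If types separate, top litigator earns payment 230 and standard lawyer earns 103.
Strong-case: top litigator gives 230 − 46 = 184; standard lawyer gives 103 − 16 = 87. No deviation. ✓
Weak-case: standard lawyer gives 103 − 14 = 89; top litigator gives 230 − 155 = 75. No deviation. ✓
Both incentive constraints hold.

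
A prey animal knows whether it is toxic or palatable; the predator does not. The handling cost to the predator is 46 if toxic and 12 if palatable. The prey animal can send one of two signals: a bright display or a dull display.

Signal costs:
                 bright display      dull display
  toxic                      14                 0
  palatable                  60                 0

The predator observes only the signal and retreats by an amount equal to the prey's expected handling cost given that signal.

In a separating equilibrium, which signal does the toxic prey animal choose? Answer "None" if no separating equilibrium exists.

bright display

Try toxic → bright display, palatable → dull display:
  If types separate, bright display earns payment 46 and dull display earns 12.
  Toxic: bright display gives 46 − 14 = 32; dull display gives 12 − 0 = 12. No deviation. ✓
  Palatable: dull display gives 12 − 0 = 12; bright display gives 46 − 60 = -14. No deviation. ✓
Both hold — the toxic type sends bright display.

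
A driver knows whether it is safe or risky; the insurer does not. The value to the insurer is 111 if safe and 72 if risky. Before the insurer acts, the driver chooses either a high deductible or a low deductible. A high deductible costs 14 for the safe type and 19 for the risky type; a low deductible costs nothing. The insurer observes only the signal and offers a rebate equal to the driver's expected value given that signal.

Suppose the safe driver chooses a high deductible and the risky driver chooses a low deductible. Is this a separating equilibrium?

No

If types separate, high deductible earns payment 111 and low deductible earns 72.
Safe: high deductible gives 111 − 14 = 97; low deductible gives 72 − 0 = 72. No deviation. ✓
Risky: low deductible gives 72 − 0 = 72; high deductible gives 111 − 19 = 92. Would deviate. ✗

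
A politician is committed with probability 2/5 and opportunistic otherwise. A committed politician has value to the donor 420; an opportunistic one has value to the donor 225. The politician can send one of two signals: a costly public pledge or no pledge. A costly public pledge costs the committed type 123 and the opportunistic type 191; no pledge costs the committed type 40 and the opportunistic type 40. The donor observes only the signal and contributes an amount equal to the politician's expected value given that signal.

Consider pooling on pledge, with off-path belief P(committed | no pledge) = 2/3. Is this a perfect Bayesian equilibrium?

On the equilibrium path (pledge) the donor holds the prior 2/5 and pays 2/5·420 + 3/5·225 = 303. Off-path (no pledge) belief 2/3 gives 2/3·420 + 1/3·225 = 355.
Committed: pledge gives 303 − 123 = 180; no pledge gives 355 − 40 = 315. Deviates. ✗
Opportunistic: pledge gives 303 − 191 = 112; no pledge gives 355 − 40 = 315. Deviates. ✗

No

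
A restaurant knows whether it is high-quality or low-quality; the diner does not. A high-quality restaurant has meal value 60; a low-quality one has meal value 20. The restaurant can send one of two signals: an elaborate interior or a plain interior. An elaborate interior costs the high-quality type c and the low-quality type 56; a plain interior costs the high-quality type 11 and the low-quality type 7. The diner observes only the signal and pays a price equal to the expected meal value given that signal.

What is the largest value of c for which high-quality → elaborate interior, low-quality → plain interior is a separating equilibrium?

51

Under separation: elaborate interior → high-quality (pays 60); plain interior → low-quality (pays 20).
Low-quality: 20 − 7 = 13 ≥ 60 − 56 = 4. Holds regardless of c. ✓
High-quality: 60 − c ≥ 20 − 11, so c ≤ 60 − 9 = 51.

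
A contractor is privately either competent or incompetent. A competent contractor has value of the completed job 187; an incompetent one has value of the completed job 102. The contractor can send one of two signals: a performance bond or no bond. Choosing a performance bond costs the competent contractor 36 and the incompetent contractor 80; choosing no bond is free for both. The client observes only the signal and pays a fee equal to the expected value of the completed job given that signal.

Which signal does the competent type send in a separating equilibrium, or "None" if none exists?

None

Try competent → bond, incompetent → no bond:
  Under separation the client infers type exactly: bond → competent (pays 187), no bond → incompetent (pays 102).
  Competent: bond gives 187 − 36 = 151; no bond gives 102 − 0 = 102. No deviation. ✓
  Incompetent: no bond gives 102 − 0 = 102; bond gives 187 − 80 = 107. Would deviate. ✗
Try competent → no bond, incompetent → bond:
  Under separation the client infers type exactly: no bond → competent (pays 187), bond → incompetent (pays 102).
  Competent: no bond gives 187 − 0 = 187; bond gives 102 − 36 = 66. No deviation. ✓
  Incompetent: bond gives 102 − 80 = 22; no bond gives 187 − 0 = 187. Would deviate. ✗
Neither assignment is incentive-compatible.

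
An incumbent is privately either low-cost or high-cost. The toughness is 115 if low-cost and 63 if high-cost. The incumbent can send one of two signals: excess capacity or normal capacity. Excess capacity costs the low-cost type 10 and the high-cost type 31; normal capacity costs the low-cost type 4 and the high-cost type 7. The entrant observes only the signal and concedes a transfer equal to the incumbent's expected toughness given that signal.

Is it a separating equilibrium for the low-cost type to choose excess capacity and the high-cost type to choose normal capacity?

No

Under separation the entrant infers type exactly: excess capacity → low-cost (pays 115), normal capacity → high-cost (pays 63).
Low-cost: excess capacity gives 115 − 10 = 105; normal capacity gives 63 − 4 = 59. No deviation. ✓
High-cost: normal capacity gives 63 − 7 = 56; excess capacity gives 115 − 31 = 84. Would deviate. ✗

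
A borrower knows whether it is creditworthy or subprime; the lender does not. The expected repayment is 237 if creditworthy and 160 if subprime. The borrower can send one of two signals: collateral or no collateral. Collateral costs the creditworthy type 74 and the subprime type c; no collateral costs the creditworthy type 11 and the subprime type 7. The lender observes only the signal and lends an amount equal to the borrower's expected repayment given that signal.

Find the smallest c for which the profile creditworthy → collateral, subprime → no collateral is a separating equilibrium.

84

Under separation: collateral → creditworthy (pays 237); no collateral → subprime (pays 160).
Creditworthy: 237 − 74 = 163 ≥ 160 − 11 = 149. Holds regardless of c. ✓
Subprime: 160 − 7 ≥ 237 − c, so c ≥ 237 − 153 = 84.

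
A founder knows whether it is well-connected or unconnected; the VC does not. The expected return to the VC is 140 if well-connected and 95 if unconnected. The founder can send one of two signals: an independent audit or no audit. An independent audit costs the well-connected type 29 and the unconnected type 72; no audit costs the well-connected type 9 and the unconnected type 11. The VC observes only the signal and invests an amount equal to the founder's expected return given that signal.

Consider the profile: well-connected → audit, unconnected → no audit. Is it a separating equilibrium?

Yes

If types separate, audit earns payment 140 and no audit earns 95.
Well-connected: audit gives 140 − 29 = 111; no audit gives 95 − 9 = 86. No deviation. ✓
Unconnected: no audit gives 95 − 11 = 84; audit gives 140 − 72 = 68. No deviation. ✓
Both incentive constraints hold.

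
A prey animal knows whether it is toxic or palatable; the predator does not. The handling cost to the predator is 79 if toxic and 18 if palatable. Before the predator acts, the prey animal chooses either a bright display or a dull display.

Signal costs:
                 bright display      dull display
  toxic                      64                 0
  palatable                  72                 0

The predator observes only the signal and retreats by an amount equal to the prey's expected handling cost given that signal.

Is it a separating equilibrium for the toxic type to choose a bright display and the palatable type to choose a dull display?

No

Under separation the predator infers type exactly: bright display → toxic (pays 79), dull display → palatable (pays 18).
Toxic: bright display gives 79 − 64 = 15; dull display gives 18 − 0 = 18. Would deviate. ✗
Palatable: dull display gives 18 − 0 = 18; bright display gives 79 − 72 = 7. No deviation. ✓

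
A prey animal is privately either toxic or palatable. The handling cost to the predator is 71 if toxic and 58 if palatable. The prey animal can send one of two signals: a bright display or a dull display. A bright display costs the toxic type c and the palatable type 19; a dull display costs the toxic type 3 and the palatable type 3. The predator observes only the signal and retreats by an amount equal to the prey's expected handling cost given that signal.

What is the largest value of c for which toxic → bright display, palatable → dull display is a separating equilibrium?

Under separation: bright display → toxic (pays 71); dull display → palatable (pays 58).
Palatable: 58 − 3 = 55 ≥ 71 − 19 = 52. Holds regardless of c. ✓
Toxic: 71 − c ≥ 58 − 3, so c ≤ 71 − 55 = 16.

16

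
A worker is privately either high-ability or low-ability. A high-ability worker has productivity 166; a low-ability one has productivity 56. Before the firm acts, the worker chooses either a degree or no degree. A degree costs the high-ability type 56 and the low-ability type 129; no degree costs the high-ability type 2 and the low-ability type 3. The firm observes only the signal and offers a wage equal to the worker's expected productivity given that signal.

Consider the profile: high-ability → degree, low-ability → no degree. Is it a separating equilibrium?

Under separation the firm infers type exactly: degree → high-ability (pays 166), no degree → low-ability (pays 56).
High-ability: degree gives 166 − 56 = 110; no degree gives 56 − 2 = 54. No deviation. ✓
Low-ability: no degree gives 56 − 3 = 53; degree gives 166 − 129 = 37. No deviation. ✓
Neither type gains from mimicking the other.

Yes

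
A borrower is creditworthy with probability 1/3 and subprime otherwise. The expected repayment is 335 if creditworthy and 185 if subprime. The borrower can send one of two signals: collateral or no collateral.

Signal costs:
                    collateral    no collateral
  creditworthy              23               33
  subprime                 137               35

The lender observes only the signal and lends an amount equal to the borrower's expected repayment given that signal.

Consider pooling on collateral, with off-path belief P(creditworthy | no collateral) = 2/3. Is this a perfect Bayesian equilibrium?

On the equilibrium path (collateral) the lender holds the prior 1/3 and pays 1/3·335 + 2/3·185 = 235. Off-path (no collateral) belief 2/3 gives 2/3·335 + 1/3·185 = 285.
Creditworthy: collateral gives 235 − 23 = 212; no collateral gives 285 − 33 = 252. Deviates. ✗
Subprime: collateral gives 235 − 137 = 98; no collateral gives 285 − 35 = 250. Deviates. ✗

No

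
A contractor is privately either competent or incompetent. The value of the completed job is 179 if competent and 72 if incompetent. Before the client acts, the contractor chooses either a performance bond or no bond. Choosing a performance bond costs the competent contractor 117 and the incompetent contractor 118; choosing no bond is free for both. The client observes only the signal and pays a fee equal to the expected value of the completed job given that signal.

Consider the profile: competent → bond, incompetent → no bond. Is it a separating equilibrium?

If types separate, bond earns payment 179 and no bond earns 72.
Competent: bond gives 179 − 117 = 62; no bond gives 72 − 0 = 72. Would deviate. ✗
Incompetent: no bond gives 72 − 0 = 72; bond gives 179 − 118 = 61. No deviation. ✓

No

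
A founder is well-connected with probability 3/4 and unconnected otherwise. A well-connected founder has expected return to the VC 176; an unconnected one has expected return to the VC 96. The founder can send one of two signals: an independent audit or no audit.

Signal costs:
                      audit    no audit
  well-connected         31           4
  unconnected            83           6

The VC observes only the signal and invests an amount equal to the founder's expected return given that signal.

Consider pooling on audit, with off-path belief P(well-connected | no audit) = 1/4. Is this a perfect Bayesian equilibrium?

No

At the pooled signal (audit) the VC holds the prior 3/4 and pays 3/4·176 + 1/4·96 = 156. Off-path (no audit) belief 1/4 gives 1/4·176 + 3/4·96 = 116.
Well-connected: audit gives 156 − 31 = 125; no audit gives 116 − 4 = 112. Stays. ✓
Unconnected: audit gives 156 − 83 = 73; no audit gives 116 − 6 = 110. Deviates. ✗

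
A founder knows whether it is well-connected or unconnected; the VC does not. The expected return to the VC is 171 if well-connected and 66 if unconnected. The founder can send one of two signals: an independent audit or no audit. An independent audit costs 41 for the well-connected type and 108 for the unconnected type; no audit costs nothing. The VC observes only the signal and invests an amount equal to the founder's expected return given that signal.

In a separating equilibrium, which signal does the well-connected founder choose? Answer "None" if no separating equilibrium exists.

audit

Try well-connected → audit, unconnected → no audit:
  If types separate, audit earns payment 171 and no audit earns 66.
  Well-connected: audit gives 171 − 41 = 130; no audit gives 66 − 0 = 66. No deviation. ✓
  Unconnected: no audit gives 66 − 0 = 66; audit gives 171 − 108 = 63. No deviation. ✓
Both hold — the well-connected type sends audit.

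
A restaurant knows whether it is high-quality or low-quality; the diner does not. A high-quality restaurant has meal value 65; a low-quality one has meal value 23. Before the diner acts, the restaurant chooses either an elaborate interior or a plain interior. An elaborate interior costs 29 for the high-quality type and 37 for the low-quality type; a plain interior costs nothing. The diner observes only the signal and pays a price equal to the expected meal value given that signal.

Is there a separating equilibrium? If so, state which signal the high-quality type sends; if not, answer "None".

None

Try high-quality → elaborate interior, low-quality → plain interior:
  If types separate, elaborate interior earns payment 65 and plain interior earns 23.
  High-quality: elaborate interior gives 65 − 29 = 36; plain interior gives 23 − 0 = 23. No deviation. ✓
  Low-quality: plain interior gives 23 − 0 = 23; elaborate interior gives 65 − 37 = 28. Would deviate. ✗
Try high-quality → plain interior, low-quality → elaborate interior:
  If types separate, plain interior earns payment 65 and elaborate interior earns 23.
  High-quality: plain interior gives 65 − 0 = 65; elaborate interior gives 23 − 29 = -6. No deviation. ✓
  Low-quality: elaborate interior gives 23 − 37 = -14; plain interior gives 65 − 0 = 65. Would deviate. ✗
Neither assignment is incentive-compatible.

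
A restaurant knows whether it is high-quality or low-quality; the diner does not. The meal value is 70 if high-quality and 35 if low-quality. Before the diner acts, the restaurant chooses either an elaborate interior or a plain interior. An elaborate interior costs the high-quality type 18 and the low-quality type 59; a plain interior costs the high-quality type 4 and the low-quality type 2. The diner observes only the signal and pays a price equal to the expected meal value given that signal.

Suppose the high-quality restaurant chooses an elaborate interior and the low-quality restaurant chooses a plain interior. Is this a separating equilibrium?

If types separate, elaborate interior earns payment 70 and plain interior earns 35.
High-quality: elaborate interior gives 70 − 18 = 52; plain interior gives 35 − 4 = 31. No deviation. ✓
Low-quality: plain interior gives 35 − 2 = 33; elaborate interior gives 70 − 59 = 11. No deviation. ✓
Both incentive constraints hold.

Yes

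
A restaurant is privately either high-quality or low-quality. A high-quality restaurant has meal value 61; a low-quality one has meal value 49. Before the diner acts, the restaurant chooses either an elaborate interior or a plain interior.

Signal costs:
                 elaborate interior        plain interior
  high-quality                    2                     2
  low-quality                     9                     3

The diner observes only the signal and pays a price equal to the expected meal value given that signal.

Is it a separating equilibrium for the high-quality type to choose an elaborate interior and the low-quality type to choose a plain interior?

No

If types separate, elaborate interior earns payment 61 and plain interior earns 49.
High-quality: elaborate interior gives 61 − 2 = 59; plain interior gives 49 − 2 = 47. No deviation. ✓
Low-quality: plain interior gives 49 − 3 = 46; elaborate interior gives 61 − 9 = 52. Would deviate. ✗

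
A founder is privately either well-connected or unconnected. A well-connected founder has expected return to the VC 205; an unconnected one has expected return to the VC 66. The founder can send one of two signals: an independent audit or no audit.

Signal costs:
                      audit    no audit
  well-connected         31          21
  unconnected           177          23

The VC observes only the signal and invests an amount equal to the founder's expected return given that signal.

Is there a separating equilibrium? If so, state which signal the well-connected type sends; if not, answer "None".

audit

Try well-connected → audit, unconnected → no audit:
  Under separation the VC infers type exactly: audit → well-connected (pays 205), no audit → unconnected (pays 66).
  Well-connected: audit gives 205 − 31 = 174; no audit gives 66 − 21 = 45. No deviation. ✓
  Unconnected: no audit gives 66 − 23 = 43; audit gives 205 − 177 = 28. No deviation. ✓
Both hold — the well-connected type sends audit.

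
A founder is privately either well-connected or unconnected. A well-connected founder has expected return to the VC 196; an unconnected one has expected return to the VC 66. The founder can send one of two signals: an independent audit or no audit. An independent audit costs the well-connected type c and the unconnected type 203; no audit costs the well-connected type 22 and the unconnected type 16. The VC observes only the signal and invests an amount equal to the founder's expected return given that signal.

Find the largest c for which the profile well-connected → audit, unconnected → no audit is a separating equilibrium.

152

Under separation: audit → well-connected (pays 196); no audit → unconnected (pays 66).
Unconnected: 66 − 16 = 50 ≥ 196 − 203 = -7. Holds regardless of c. ✓
Well-connected: 196 − c ≥ 66 − 22, so c ≤ 196 − 44 = 152.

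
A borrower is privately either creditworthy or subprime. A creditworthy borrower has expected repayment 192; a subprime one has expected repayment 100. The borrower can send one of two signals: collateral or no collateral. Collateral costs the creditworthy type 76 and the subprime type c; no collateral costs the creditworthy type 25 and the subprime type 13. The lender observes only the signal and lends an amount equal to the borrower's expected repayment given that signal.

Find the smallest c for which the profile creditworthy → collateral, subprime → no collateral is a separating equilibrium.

Under separation: collateral → creditworthy (pays 192); no collateral → subprime (pays 100).
Creditworthy: 192 − 76 = 116 ≥ 100 − 25 = 75. Holds regardless of c. ✓
Subprime: 100 − 13 ≥ 192 − c, so c ≥ 192 − 87 = 105.

105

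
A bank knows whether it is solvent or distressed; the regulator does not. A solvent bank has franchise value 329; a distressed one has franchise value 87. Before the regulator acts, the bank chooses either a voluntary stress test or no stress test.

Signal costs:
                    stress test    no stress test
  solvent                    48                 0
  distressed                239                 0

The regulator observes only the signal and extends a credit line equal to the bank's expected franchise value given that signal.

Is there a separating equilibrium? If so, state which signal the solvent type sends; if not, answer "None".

None

Try solvent → stress test, distressed → no stress test:
  If types separate, stress test earns payment 329 and no stress test earns 87.
  Solvent: stress test gives 329 − 48 = 281; no stress test gives 87 − 0 = 87. No deviation. ✓
  Distressed: no stress test gives 87 − 0 = 87; stress test gives 329 − 239 = 90. Would deviate. ✗
Try solvent → no stress test, distressed → stress test:
  If types separate, no stress test earns payment 329 and stress test earns 87.
  Solvent: no stress test gives 329 − 0 = 329; stress test gives 87 − 48 = 39. No deviation. ✓
  Distressed: stress test gives 87 − 239 = -152; no stress test gives 329 − 0 = 329. Would deviate. ✗
Neither assignment is incentive-compatible.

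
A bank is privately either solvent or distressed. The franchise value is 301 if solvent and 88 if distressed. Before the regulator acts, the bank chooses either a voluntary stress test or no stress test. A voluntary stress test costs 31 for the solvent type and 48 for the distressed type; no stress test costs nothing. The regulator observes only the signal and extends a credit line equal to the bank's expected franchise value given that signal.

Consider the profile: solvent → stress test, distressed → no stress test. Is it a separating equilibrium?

No

Under separation the regulator infers type exactly: stress test → solvent (pays 301), no stress test → distressed (pays 88).
Solvent: stress test gives 301 − 31 = 270; no stress test gives 88 − 0 = 88. No deviation. ✓
Distressed: no stress test gives 88 − 0 = 88; stress test gives 301 − 48 = 253. Would deviate. ✗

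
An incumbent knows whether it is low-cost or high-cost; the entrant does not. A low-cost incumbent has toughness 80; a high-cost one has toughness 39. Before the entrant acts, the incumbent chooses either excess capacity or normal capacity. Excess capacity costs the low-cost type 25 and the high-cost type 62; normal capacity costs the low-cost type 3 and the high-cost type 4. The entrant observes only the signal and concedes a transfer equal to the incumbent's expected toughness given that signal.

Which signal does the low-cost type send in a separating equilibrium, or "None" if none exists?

excess capacity

Try low-cost → excess capacity, high-cost → normal capacity:
  If types separate, excess capacity earns payment 80 and normal capacity earns 39.
  Low-cost: excess capacity gives 80 − 25 = 55; normal capacity gives 39 − 3 = 36. No deviation. ✓
  High-cost: normal capacity gives 39 − 4 = 35; excess capacity gives 80 − 62 = 18. No deviation. ✓
Both hold — the low-cost type sends excess capacity.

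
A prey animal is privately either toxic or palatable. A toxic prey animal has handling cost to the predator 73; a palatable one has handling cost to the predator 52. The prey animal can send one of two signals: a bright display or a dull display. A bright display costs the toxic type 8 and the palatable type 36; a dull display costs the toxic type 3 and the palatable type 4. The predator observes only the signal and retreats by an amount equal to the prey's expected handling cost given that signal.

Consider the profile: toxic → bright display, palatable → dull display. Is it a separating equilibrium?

Yes

If types separate, bright display earns payment 73 and dull display earns 52.
Toxic: bright display gives 73 − 8 = 65; dull display gives 52 − 3 = 49. No deviation. ✓
Palatable: dull display gives 52 − 4 = 48; bright display gives 73 − 36 = 37. No deviation. ✓
Both incentive constraints hold.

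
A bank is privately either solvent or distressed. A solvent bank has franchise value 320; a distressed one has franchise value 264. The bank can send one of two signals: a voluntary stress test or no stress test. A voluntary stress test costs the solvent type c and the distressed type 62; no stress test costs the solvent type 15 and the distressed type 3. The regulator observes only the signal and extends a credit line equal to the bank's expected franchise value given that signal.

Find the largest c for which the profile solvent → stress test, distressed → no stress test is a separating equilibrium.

71

Under separation: stress test → solvent (pays 320); no stress test → distressed (pays 264).
Distressed: 264 − 3 = 261 ≥ 320 − 62 = 258. Holds regardless of c. ✓
Solvent: 320 − c ≥ 264 − 15, so c ≤ 320 − 249 = 71.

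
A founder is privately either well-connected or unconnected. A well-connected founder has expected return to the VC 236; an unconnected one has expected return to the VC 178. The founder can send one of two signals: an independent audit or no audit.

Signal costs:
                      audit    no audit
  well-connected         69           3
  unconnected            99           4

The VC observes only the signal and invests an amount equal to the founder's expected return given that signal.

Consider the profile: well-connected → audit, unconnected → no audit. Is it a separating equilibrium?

No

Under separation the VC infers type exactly: audit → well-connected (pays 236), no audit → unconnected (pays 178).
Well-connected: audit gives 236 − 69 = 167; no audit gives 178 − 3 = 175. Would deviate. ✗
Unconnected: no audit gives 178 − 4 = 174; audit gives 236 − 99 = 137. No deviation. ✓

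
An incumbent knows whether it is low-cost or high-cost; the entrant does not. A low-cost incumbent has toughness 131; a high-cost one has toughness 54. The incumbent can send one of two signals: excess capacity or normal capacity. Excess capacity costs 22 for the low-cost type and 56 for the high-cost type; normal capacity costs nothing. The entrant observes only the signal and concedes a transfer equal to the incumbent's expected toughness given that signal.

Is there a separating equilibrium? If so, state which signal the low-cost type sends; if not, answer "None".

None

Try low-cost → excess capacity, high-cost → normal capacity:
  If types separate, excess capacity earns payment 131 and normal capacity earns 54.
  Low-cost: excess capacity gives 131 − 22 = 109; normal capacity gives 54 − 0 = 54. No deviation. ✓
  High-cost: normal capacity gives 54 − 0 = 54; excess capacity gives 131 − 56 = 75. Would deviate. ✗
Try low-cost → normal capacity, high-cost → excess capacity:
  If types separate, normal capacity earns payment 131 and excess capacity earns 54.
  Low-cost: normal capacity gives 131 − 0 = 131; excess capacity gives 54 − 22 = 32. No deviation. ✓
  High-cost: excess capacity gives 54 − 56 = -2; normal capacity gives 131 − 0 = 131. Would deviate. ✗
Neither assignment is incentive-compatible.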